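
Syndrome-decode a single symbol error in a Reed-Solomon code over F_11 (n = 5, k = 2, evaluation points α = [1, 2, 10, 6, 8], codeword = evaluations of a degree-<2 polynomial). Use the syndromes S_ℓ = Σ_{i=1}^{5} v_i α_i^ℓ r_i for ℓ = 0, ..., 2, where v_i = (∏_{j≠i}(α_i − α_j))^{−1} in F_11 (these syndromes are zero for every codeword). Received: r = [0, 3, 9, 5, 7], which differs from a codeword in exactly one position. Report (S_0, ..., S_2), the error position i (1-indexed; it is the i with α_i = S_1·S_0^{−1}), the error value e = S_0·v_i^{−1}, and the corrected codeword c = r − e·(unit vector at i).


S = (4, 8, 5), error at position 2, error magnitude e = 2, c = [0, 1, 9, 5, 7].

Step 1: column multipliers v_i = (∏_{j≠i}(α_i − α_j))^{−1} mod 11.
  i = 1 (α = 1): (1−2)(1−10)(1−6)(1−8) = (−1)·(−9)·(−5)·(−7) = 315 ≡ 7, so v_1 = 7^{−1} = 8 (mod 11).
  i = 2 (α = 2): (2−1)(2−10)(2−6)(2−8) = 1·(−8)·(−4)·(−6) = −192 ≡ 6, so v_2 = 6^{−1} = 2 (mod 11).
  i = 3 (α = 10): (10−1)(10−2)(10−6)(10−8) = 9·8·4·2 = 576 ≡ 4, so v_3 = 4^{−1} = 3 (mod 11).
  i = 4 (α = 6): (6−1)(6−2)(6−10)(6−8) = 5·4·(−4)·(−2) = 160 ≡ 6, so v_4 = 6^{−1} = 2 (mod 11).
  i = 5 (α = 8): (8−1)(8−2)(8−10)(8−6) = 7·6·(−2)·2 = −168 ≡ 8, so v_5 = 8^{−1} = 7 (mod 11).
  v = [8, 2, 3, 2, 7].
Step 2: syndromes of r = [0, 3, 9, 5, 7] (all sums mod 11).
  S_0 = Σ v_i r_i = 8·0 + 2·3 + 3·9 + 2·5 + 7·7 = 92 ≡ 4.
  S_1 = Σ v_i α_i r_i = 8·1·0 + 2·2·3 + 3·10·9 + 2·6·5 + 7·8·7 = 734 ≡ 8.
  α_i^2 mod 11 = [1, 4, 1, 3, 9].
  S_2 = Σ v_i α_i^2 r_i = 8·1·0 + 2·4·3 + 3·1·9 + 2·3·5 + 7·9·7 = 522 ≡ 5.
  S = (4, 8, 5) ≠ 0, so r is not a codeword (an error is present).
Step 3: locate the error. For a single error e at position i, S_ℓ = v_i·e·α_i^ℓ, so α_err = S_1/S_0.
  S_0^{−1} = 4^{−1} = 3 (mod 11), so α_err = 8·3 = 24 ≡ 2 = α_2. Error position i = 2.
  Consistency check: S_2/S_1 = 5·7 = 35 ≡ 2 = α_err ✓ (single-error assumption holds).
Step 4: error magnitude e = S_0/v_2 = S_0·∏_{j≠2}(α_2 − α_j) = 4·6 = 24 ≡ 2 (mod 11).
Step 5: correct position 2: c_2 = r_2 − e = 3 − 2 ≡ 1 (mod 11). Hence c = [0, 1, 9, 5, 7].
  Check: interpolating c through the α_i gives m(x) = 10 + 1·x (degree < 2) with m(α_i) = c_i for every i, so c is indeed a codeword.


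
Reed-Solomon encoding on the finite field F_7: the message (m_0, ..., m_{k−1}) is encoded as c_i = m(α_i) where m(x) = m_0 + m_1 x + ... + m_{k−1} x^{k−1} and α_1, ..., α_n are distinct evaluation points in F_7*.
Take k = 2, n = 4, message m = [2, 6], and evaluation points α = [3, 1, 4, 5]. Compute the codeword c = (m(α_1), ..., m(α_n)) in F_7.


c = [6, 1, 5, 4]

Message polynomial: m(x) = 2 + 6·x (mod 7).
For each evaluation point α_i, compute m(α_i) mod 7:
  α_1 = 3: Horner steps 6 → 6, so m(3) = 6.
  α_2 = 1: Horner steps 6 → 1, so m(1) = 1.
  α_3 = 4: Horner steps 6 → 5, so m(4) = 5.
  α_4 = 5: Horner steps 6 → 4, so m(5) = 4.
Codeword c = [6, 1, 5, 4] ∈ F_7^4.


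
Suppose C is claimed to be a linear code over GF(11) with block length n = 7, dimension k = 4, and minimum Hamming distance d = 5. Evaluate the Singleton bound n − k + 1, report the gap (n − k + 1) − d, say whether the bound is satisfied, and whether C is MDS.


Singleton RHS = n − k + 1 = 4, slack = -1, bound violated (no such code; not MDS).

Singleton bound: d ≤ n − k + 1.
Here n = 7, k = 4, so n − k + 1 = 4.
Given d = 5, check d ≤ 4: NO.
Slack = (n − k + 1) − d = -1.
The slack is negative: d = 5 exceeds n − k + 1 = 4 by 1, so the Singleton bound is violated and no linear [7, 4, 5]_11 code can exist. In particular it is not MDS (MDS requires d = n − k + 1 exactly).
Description: the claimed parameters are [7, 4, 5]_11; such a code would be impossible (violates the Singleton bound).


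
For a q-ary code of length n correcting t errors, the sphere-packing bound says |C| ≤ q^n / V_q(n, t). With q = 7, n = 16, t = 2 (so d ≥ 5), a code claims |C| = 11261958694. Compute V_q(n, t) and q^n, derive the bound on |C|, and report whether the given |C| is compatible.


V_q(n, t) = 4417, q^n = 33232930569601, Hamming bound = 7523869270, |C| = 11261958694 > bound (violated).

Step 1: Compute V_q(n, t) = Σ_{j=0}^2 C(n, j) (q−1)^j.
  j = 0: C(16,0)·(6)^0 = 1·1 = 1.
  j = 1: C(16,1)·(6)^1 = 16·6 = 96.
  j = 2: C(16,2)·(6)^2 = 120·36 = 4320.
  V_q(n, t) = 1 + 96 + 4320 = 4417.
Step 2: q^n = 7^16 = 33232930569601.
Step 3: Hamming bound ⌊q^n / V_q(n,t)⌋ = ⌊33232930569601/4417⌋ = 7523869270.
Step 4: Compare |C| = 11261958694 to 7523869270: violated.
The claimed |C| lies above the Hamming bound, so no 7-ary code of length 16 with d ≥ 5 can have 11261958694 codewords.


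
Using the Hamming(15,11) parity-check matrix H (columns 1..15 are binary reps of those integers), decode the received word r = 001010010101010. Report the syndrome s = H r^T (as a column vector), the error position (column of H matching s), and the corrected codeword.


s = (0, 1, 1, 0)^T, error position = 6, corrected codeword c = 001011010101010

Compute s = H r^T mod 2 one row at a time:
  s_1 = 1 + 0 + 1 + 0 + 1 + 0 + 1 + 0 = 4 ≡ 0 (mod 2).
  s_2 = 0 + 1 + 0 + 0 + 1 + 0 + 1 + 0 = 3 ≡ 1 (mod 2).
  s_3 = 0 + 1 + 0 + 0 + 1 + 0 + 1 + 0 = 3 ≡ 1 (mod 2).
  s_4 = 0 + 1 + 1 + 0 + 0 + 0 + 0 + 0 = 2 ≡ 0 (mod 2).
s = (0, 1, 1, 0)^T — this equals column 6 of H (binary 0110), so error is at position 6.
Correct: flip bit 6 of r = 001010010101010 to get c = 001011010101010.


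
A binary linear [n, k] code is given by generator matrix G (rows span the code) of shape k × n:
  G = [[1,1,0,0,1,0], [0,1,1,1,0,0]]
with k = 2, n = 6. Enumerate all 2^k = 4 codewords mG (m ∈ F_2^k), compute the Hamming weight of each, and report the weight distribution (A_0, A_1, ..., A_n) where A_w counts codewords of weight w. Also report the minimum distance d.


Weight distribution: A_0 = 1, A_3 = 2, A_4 = 1. Minimum distance d = 3.

Enumerate all 2^2 = 4 messages m ∈ F_2^2.
For each, compute codeword c = mG in F_2^6, then tally its weight.
  m = 00 → c = 000000, weight = 0.
  m = 10 → c = 110010, weight = 3.
  m = 01 → c = 011100, weight = 3.
  m = 11 → c = 101110, weight = 4.
Tally weights:
  weight 0: 1 codewords.
  weight 3: 2 codewords.
  weight 4: 1 codewords.
Minimum distance d = smallest w > 0 with A_w > 0 = 3.
Sanity: Σ A_w = 4 = 2^2 = 4 ✓.


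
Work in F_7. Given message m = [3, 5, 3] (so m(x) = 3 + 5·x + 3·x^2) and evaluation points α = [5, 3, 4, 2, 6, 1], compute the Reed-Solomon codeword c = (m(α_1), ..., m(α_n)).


c = [5, 3, 1, 4, 1, 4]

Message polynomial: m(x) = 3 + 5·x + 3·x^2 (mod 7).
For each evaluation point α_i, compute m(α_i) mod 7:
  α_1 = 5: Horner steps 3 → 6 → 5, so m(5) = 5.
  α_2 = 3: Horner steps 3 → 0 → 3, so m(3) = 3.
  α_3 = 4: Horner steps 3 → 3 → 1, so m(4) = 1.
  α_4 = 2: Horner steps 3 → 4 → 4, so m(2) = 4.
  α_5 = 6: Horner steps 3 → 2 → 1, so m(6) = 1.
  α_6 = 1: Horner steps 3 → 1 → 4, so m(1) = 4.
Codeword c = [5, 3, 1, 4, 1, 4] ∈ F_7^6.


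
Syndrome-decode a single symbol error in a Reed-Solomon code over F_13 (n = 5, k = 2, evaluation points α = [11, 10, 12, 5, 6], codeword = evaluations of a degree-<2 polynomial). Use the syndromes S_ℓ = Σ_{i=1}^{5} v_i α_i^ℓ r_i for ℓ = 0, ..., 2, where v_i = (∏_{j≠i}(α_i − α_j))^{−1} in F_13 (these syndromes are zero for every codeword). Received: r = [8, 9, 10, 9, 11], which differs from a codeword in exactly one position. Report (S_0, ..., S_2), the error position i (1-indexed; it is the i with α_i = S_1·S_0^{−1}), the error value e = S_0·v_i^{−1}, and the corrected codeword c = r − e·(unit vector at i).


S = (3, 4, 1), error at position 2, error magnitude e = 3, c = [8, 6, 10, 9, 11].

Step 1: column multipliers v_i = (∏_{j≠i}(α_i − α_j))^{−1} mod 13.
  i = 1 (α = 11): (11−10)(11−12)(11−5)(11−6) = 1·(−1)·6·5 = −30 ≡ 9, so v_1 = 9^{−1} = 3 (mod 13).
  i = 2 (α = 10): (10−11)(10−12)(10−5)(10−6) = (−1)·(−2)·5·4 = 40 ≡ 1, so v_2 = 1^{−1} = 1 (mod 13).
  i = 3 (α = 12): (12−11)(12−10)(12−5)(12−6) = 1·2·7·6 = 84 ≡ 6, so v_3 = 6^{−1} = 11 (mod 13).
  i = 4 (α = 5): (5−11)(5−10)(5−12)(5−6) = (−6)·(−5)·(−7)·(−1) = 210 ≡ 2, so v_4 = 2^{−1} = 7 (mod 13).
  i = 5 (α = 6): (6−11)(6−10)(6−12)(6−5) = (−5)·(−4)·(−6)·1 = −120 ≡ 10, so v_5 = 10^{−1} = 4 (mod 13).
  v = [3, 1, 11, 7, 4].
Step 2: syndromes of r = [8, 9, 10, 9, 11] (all sums mod 13).
  S_0 = Σ v_i r_i = 3·8 + 1·9 + 11·10 + 7·9 + 4·11 = 250 ≡ 3.
  S_1 = Σ v_i α_i r_i = 3·11·8 + 1·10·9 + 11·12·10 + 7·5·9 + 4·6·11 = 2253 ≡ 4.
  α_i^2 mod 13 = [4, 9, 1, 12, 10].
  S_2 = Σ v_i α_i^2 r_i = 3·4·8 + 1·9·9 + 11·1·10 + 7·12·9 + 4·10·11 = 1483 ≡ 1.
  S = (3, 4, 1) ≠ 0, so r is not a codeword (an error is present).
Step 3: locate the error. For a single error e at position i, S_ℓ = v_i·e·α_i^ℓ, so α_err = S_1/S_0.
  S_0^{−1} = 3^{−1} = 9 (mod 13), so α_err = 4·9 = 36 ≡ 10 = α_2. Error position i = 2.
  Consistency check: S_2/S_1 = 1·10 = 10 ≡ 10 = α_err ✓ (single-error assumption holds).
Step 4: error magnitude e = S_0/v_2 = S_0·∏_{j≠2}(α_2 − α_j) = 3·1 = 3 ≡ 3 (mod 13).
Step 5: correct position 2: c_2 = r_2 − e = 9 − 3 ≡ 6 (mod 13). Hence c = [8, 6, 10, 9, 11].
  Check: interpolating c through the α_i gives m(x) = 12 + 2·x (degree < 2) with m(α_i) = c_i for every i, so c is indeed a codeword.


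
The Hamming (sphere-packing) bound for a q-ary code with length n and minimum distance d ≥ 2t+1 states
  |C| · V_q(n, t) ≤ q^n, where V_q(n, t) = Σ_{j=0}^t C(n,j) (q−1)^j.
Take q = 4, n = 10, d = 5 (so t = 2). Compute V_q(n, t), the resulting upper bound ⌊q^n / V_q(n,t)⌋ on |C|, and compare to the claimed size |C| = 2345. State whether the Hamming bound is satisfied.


V_q(n, t) = 436, q^n = 1048576, Hamming bound = 2404, |C| = 2345 ≤ bound (satisfied).

Step 1: Compute V_q(n, t) = Σ_{j=0}^2 C(n, j) (q−1)^j.
  j = 0: C(10,0)·(3)^0 = 1·1 = 1.
  j = 1: C(10,1)·(3)^1 = 10·3 = 30.
  j = 2: C(10,2)·(3)^2 = 45·9 = 405.
  V_q(n, t) = 1 + 30 + 405 = 436.
Step 2: q^n = 4^10 = 1048576.
Step 3: Hamming bound ⌊q^n / V_q(n,t)⌋ = ⌊1048576/436⌋ = 2404.
Step 4: Compare |C| = 2345 to 2404: satisfied.
The claimed |C| lies below the Hamming bound.


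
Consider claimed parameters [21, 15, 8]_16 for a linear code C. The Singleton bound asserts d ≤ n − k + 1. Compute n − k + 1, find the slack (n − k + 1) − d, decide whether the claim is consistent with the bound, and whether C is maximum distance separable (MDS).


Singleton RHS = n − k + 1 = 7, slack = -1, bound violated (no such code; not MDS).

Singleton bound: d ≤ n − k + 1.
Here n = 21, k = 15, so n − k + 1 = 7.
Given d = 8, check d ≤ 7: NO.
Slack = (n − k + 1) − d = -1.
The slack is negative: d = 8 exceeds n − k + 1 = 7 by 1, so the Singleton bound is violated and no linear [21, 15, 8]_16 code can exist. In particular it is not MDS (MDS requires d = n − k + 1 exactly).
Description: the claimed parameters are [21, 15, 8]_16; such a code would be impossible (violates the Singleton bound).


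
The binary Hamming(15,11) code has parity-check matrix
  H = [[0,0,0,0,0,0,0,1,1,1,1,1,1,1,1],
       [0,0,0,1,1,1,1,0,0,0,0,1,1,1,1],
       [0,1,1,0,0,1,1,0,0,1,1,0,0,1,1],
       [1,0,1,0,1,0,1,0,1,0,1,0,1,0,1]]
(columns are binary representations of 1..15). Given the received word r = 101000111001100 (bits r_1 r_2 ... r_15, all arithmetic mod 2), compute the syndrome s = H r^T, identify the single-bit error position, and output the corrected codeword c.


s = (0, 1, 0, 1)^T, error position = 5, corrected codeword c = 101010111001100

Compute s = H r^T mod 2 one row at a time:
  s_1 = 1 + 1 + 0 + 0 + 1 + 1 + 0 + 0 = 4 ≡ 0 (mod 2).
  s_2 = 0 + 0 + 0 + 1 + 1 + 1 + 0 + 0 = 3 ≡ 1 (mod 2).
  s_3 = 0 + 1 + 0 + 1 + 0 + 0 + 0 + 0 = 2 ≡ 0 (mod 2).
  s_4 = 1 + 1 + 0 + 1 + 1 + 0 + 1 + 0 = 5 ≡ 1 (mod 2).
s = (0, 1, 0, 1)^T — this equals column 5 of H (binary 0101), so error is at position 5.
Correct: flip bit 5 of r = 101000111001100 to get c = 101010111001100.


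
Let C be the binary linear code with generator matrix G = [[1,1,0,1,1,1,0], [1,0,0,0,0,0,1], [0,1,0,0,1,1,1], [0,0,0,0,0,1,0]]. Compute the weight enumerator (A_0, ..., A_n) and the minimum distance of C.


Weight distribution: A_0 = 1, A_1 = 2, A_2 = 2, A_3 = 4, A_4 = 5, A_5 = 2. Minimum distance d = 1.

Enumerate all 2^4 = 16 messages m ∈ F_2^4.
For each, compute codeword c = mG in F_2^7, then tally its weight.
  m = 0000 → c = 0000000, weight = 0.
  m = 1000 → c = 1101110, weight = 5.
  m = 0100 → c = 1000001, weight = 2.
  m = 1100 → c = 0101111, weight = 5.
  m = 0010 → c = 0100111, weight = 4.
  m = 1010 → c = 1001001, weight = 3.
  m = 0110 → c = 1100110, weight = 4.
  m = 1110 → c = 0001000, weight = 1.
  m = 0001 → c = 0000010, weight = 1.
  m = 1001 → c = 1101100, weight = 4.
  m = 0101 → c = 1000011, weight = 3.
  m = 1101 → c = 0101101, weight = 4.
  m = 0011 → c = 0100101, weight = 3.
  m = 1011 → c = 1001011, weight = 4.
  m = 0111 → c = 1100100, weight = 3.
  m = 1111 → c = 0001010, weight = 2.
Tally weights:
  weight 0: 1 codewords.
  weight 1: 2 codewords.
  weight 2: 2 codewords.
  weight 3: 4 codewords.
  weight 4: 5 codewords.
  weight 5: 2 codewords.
Minimum distance d = smallest w > 0 with A_w > 0 = 1.
Sanity: Σ A_w = 16 = 2^4 = 16 ✓.


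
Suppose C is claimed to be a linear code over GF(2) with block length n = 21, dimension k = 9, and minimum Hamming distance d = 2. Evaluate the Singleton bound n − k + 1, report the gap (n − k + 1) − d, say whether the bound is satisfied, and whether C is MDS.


Singleton RHS = n − k + 1 = 13, slack = 11, bound satisfied, not MDS.

Singleton bound: d ≤ n − k + 1.
Here n = 21, k = 9, so n − k + 1 = 13.
Given d = 2, check d ≤ 13: YES.
Slack = (n − k + 1) − d = 11.
The code is NOT MDS (slack = 11 > 0).
Description: the claimed parameters are [21, 9, 2]_2; such a code would be non-MDS.


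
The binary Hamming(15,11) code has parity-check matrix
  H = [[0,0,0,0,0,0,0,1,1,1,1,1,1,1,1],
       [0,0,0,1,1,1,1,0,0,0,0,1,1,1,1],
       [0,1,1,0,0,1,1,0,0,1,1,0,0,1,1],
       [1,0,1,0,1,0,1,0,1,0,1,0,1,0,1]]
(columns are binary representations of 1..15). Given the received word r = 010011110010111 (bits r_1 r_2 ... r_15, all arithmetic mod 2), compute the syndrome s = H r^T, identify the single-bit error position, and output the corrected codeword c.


s = (1, 0, 0, 1)^T, error position = 9, corrected codeword c = 010011111010111

Compute s = H r^T mod 2 one row at a time:
  s_1 = 1 + 0 + 0 + 1 + 0 + 1 + 1 + 1 = 5 ≡ 1 (mod 2).
  s_2 = 0 + 1 + 1 + 1 + 0 + 1 + 1 + 1 = 6 ≡ 0 (mod 2).
  s_3 = 1 + 0 + 1 + 1 + 0 + 1 + 1 + 1 = 6 ≡ 0 (mod 2).
  s_4 = 0 + 0 + 1 + 1 + 0 + 1 + 1 + 1 = 5 ≡ 1 (mod 2).
s = (1, 0, 0, 1)^T — this equals column 9 of H (binary 1001), so error is at position 9.
Correct: flip bit 9 of r = 010011110010111 to get c = 010011111010111.


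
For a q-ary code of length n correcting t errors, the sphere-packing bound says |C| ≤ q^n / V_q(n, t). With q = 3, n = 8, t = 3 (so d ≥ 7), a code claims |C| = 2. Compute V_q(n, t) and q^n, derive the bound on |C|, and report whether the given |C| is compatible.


V_q(n, t) = 577, q^n = 6561, Hamming bound = 11, |C| = 2 ≤ bound (satisfied).

Step 1: Compute V_q(n, t) = Σ_{j=0}^3 C(n, j) (q−1)^j.
  j = 0: C(8,0)·(2)^0 = 1·1 = 1.
  j = 1: C(8,1)·(2)^1 = 8·2 = 16.
  j = 2: C(8,2)·(2)^2 = 28·4 = 112.
  j = 3: C(8,3)·(2)^3 = 56·8 = 448.
  V_q(n, t) = 1 + 16 + 112 + 448 = 577.
Step 2: q^n = 3^8 = 6561.
Step 3: Hamming bound ⌊q^n / V_q(n,t)⌋ = ⌊6561/577⌋ = 11.
Step 4: Compare |C| = 2 to 11: satisfied.
The claimed |C| lies below the Hamming bound.


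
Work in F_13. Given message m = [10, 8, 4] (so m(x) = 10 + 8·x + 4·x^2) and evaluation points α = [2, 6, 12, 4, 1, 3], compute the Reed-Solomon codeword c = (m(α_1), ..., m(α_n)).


c = [3, 7, 6, 2, 9, 5]

Message polynomial: m(x) = 10 + 8·x + 4·x^2 (mod 13).
For each evaluation point α_i, compute m(α_i) mod 13:
  α_1 = 2: Horner steps 4 → 3 → 3, so m(2) = 3.
  α_2 = 6: Horner steps 4 → 6 → 7, so m(6) = 7.
  α_3 = 12: Horner steps 4 → 4 → 6, so m(12) = 6.
  α_4 = 4: Horner steps 4 → 11 → 2, so m(4) = 2.
  α_5 = 1: Horner steps 4 → 12 → 9, so m(1) = 9.
  α_6 = 3: Horner steps 4 → 7 → 5, so m(3) = 5.
Codeword c = [3, 7, 6, 2, 9, 5] ∈ F_13^6.


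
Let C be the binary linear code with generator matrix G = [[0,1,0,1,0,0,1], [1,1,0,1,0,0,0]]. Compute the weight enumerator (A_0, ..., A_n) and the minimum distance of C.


Weight distribution: A_0 = 1, A_2 = 1, A_3 = 2. Minimum distance d = 2.

Enumerate all 2^2 = 4 messages m ∈ F_2^2.
For each, compute codeword c = mG in F_2^7, then tally its weight.
  m = 00 → c = 0000000, weight = 0.
  m = 10 → c = 0101001, weight = 3.
  m = 01 → c = 1101000, weight = 3.
  m = 11 → c = 1000001, weight = 2.
Tally weights:
  weight 0: 1 codewords.
  weight 2: 1 codewords.
  weight 3: 2 codewords.
Minimum distance d = smallest w > 0 with A_w > 0 = 2.
Sanity: Σ A_w = 4 = 2^2 = 4 ✓.


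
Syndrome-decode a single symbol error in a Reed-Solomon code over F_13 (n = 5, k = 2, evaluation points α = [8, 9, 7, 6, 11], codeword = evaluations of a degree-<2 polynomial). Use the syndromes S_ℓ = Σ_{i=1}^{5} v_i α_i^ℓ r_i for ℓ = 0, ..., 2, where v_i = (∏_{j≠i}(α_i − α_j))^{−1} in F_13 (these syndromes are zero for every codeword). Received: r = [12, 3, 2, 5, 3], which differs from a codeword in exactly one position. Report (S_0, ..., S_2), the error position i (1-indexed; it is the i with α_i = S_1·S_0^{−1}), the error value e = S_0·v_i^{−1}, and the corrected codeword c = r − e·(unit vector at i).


S = (7, 11, 8), error at position 2, error magnitude e = 7, c = [12, 9, 2, 5, 3].

Step 1: column multipliers v_i = (∏_{j≠i}(α_i − α_j))^{−1} mod 13.
  i = 1 (α = 8): (8−9)(8−7)(8−6)(8−11) = (−1)·1·2·(−3) = 6 ≡ 6, so v_1 = 6^{−1} = 11 (mod 13).
  i = 2 (α = 9): (9−8)(9−7)(9−6)(9−11) = 1·2·3·(−2) = −12 ≡ 1, so v_2 = 1^{−1} = 1 (mod 13).
  i = 3 (α = 7): (7−8)(7−9)(7−6)(7−11) = (−1)·(−2)·1·(−4) = −8 ≡ 5, so v_3 = 5^{−1} = 8 (mod 13).
  i = 4 (α = 6): (6−8)(6−9)(6−7)(6−11) = (−2)·(−3)·(−1)·(−5) = 30 ≡ 4, so v_4 = 4^{−1} = 10 (mod 13).
  i = 5 (α = 11): (11−8)(11−9)(11−7)(11−6) = 3·2·4·5 = 120 ≡ 3, so v_5 = 3^{−1} = 9 (mod 13).
  v = [11, 1, 8, 10, 9].
Step 2: syndromes of r = [12, 3, 2, 5, 3] (all sums mod 13).
  S_0 = Σ v_i r_i = 11·12 + 1·3 + 8·2 + 10·5 + 9·3 = 228 ≡ 7.
  S_1 = Σ v_i α_i r_i = 11·8·12 + 1·9·3 + 8·7·2 + 10·6·5 + 9·11·3 = 1792 ≡ 11.
  α_i^2 mod 13 = [12, 3, 10, 10, 4].
  S_2 = Σ v_i α_i^2 r_i = 11·12·12 + 1·3·3 + 8·10·2 + 10·10·5 + 9·4·3 = 2361 ≡ 8.
  S = (7, 11, 8) ≠ 0, so r is not a codeword (an error is present).
Step 3: locate the error. For a single error e at position i, S_ℓ = v_i·e·α_i^ℓ, so α_err = S_1/S_0.
  S_0^{−1} = 7^{−1} = 2 (mod 13), so α_err = 11·2 = 22 ≡ 9 = α_2. Error position i = 2.
  Consistency check: S_2/S_1 = 8·6 = 48 ≡ 9 = α_err ✓ (single-error assumption holds).
Step 4: error magnitude e = S_0/v_2 = S_0·∏_{j≠2}(α_2 − α_j) = 7·1 = 7 ≡ 7 (mod 13).
Step 5: correct position 2: c_2 = r_2 − e = 3 − 7 ≡ 9 (mod 13). Hence c = [12, 9, 2, 5, 3].
  Check: interpolating c through the α_i gives m(x) = 10 + 10·x (degree < 2) with m(α_i) = c_i for every i, so c is indeed a codeword.


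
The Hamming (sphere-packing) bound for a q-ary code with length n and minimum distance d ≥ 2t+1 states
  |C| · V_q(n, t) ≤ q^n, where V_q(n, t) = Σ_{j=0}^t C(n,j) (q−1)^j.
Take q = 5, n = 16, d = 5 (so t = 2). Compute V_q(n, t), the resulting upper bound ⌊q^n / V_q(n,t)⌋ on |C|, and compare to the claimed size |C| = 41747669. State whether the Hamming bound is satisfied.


V_q(n, t) = 1985, q^n = 152587890625, Hamming bound = 76870473, |C| = 41747669 ≤ bound (satisfied).

Step 1: Compute V_q(n, t) = Σ_{j=0}^2 C(n, j) (q−1)^j.
  j = 0: C(16,0)·(4)^0 = 1·1 = 1.
  j = 1: C(16,1)·(4)^1 = 16·4 = 64.
  j = 2: C(16,2)·(4)^2 = 120·16 = 1920.
  V_q(n, t) = 1 + 64 + 1920 = 1985.
Step 2: q^n = 5^16 = 152587890625.
Step 3: Hamming bound ⌊q^n / V_q(n,t)⌋ = ⌊152587890625/1985⌋ = 76870473.
Step 4: Compare |C| = 41747669 to 76870473: satisfied.
The claimed |C| lies below the Hamming bound.


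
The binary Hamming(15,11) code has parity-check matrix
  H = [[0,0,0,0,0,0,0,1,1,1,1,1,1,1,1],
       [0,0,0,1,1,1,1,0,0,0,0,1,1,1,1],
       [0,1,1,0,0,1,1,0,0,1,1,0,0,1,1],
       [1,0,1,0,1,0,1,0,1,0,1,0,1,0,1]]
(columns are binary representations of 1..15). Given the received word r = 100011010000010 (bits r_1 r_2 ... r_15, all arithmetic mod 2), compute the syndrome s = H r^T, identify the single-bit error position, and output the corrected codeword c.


s = (0, 1, 0, 0)^T, error position = 4, corrected codeword c = 100111010000010

Compute s = H r^T mod 2 one row at a time:
  s_1 = 1 + 0 + 0 + 0 + 0 + 0 + 1 + 0 = 2 ≡ 0 (mod 2).
  s_2 = 0 + 1 + 1 + 0 + 0 + 0 + 1 + 0 = 3 ≡ 1 (mod 2).
  s_3 = 0 + 0 + 1 + 0 + 0 + 0 + 1 + 0 = 2 ≡ 0 (mod 2).
  s_4 = 1 + 0 + 1 + 0 + 0 + 0 + 0 + 0 = 2 ≡ 0 (mod 2).
s = (0, 1, 0, 0)^T — this equals column 4 of H (binary 0100), so error is at position 4.
Correct: flip bit 4 of r = 100011010000010 to get c = 100111010000010.


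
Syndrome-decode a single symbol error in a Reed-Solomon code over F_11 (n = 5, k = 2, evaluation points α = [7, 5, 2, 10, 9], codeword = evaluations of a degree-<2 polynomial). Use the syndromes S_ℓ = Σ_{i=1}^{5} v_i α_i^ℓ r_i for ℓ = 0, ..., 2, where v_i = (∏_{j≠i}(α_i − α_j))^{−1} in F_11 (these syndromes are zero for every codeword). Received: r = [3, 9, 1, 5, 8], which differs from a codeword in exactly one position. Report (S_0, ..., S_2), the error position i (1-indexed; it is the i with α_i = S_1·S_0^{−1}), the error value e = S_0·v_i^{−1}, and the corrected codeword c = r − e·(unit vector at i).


S = (4, 8, 5), error at position 3, error magnitude e = 5, c = [3, 9, 7, 5, 8].

Step 1: column multipliers v_i = (∏_{j≠i}(α_i − α_j))^{−1} mod 11.
  i = 1 (α = 7): (7−5)(7−2)(7−10)(7−9) = 2·5·(−3)·(−2) = 60 ≡ 5, so v_1 = 5^{−1} = 9 (mod 11).
  i = 2 (α = 5): (5−7)(5−2)(5−10)(5−9) = (−2)·3·(−5)·(−4) = −120 ≡ 1, so v_2 = 1^{−1} = 1 (mod 11).
  i = 3 (α = 2): (2−7)(2−5)(2−10)(2−9) = (−5)·(−3)·(−8)·(−7) = 840 ≡ 4, so v_3 = 4^{−1} = 3 (mod 11).
  i = 4 (α = 10): (10−7)(10−5)(10−2)(10−9) = 3·5·8·1 = 120 ≡ 10, so v_4 = 10^{−1} = 10 (mod 11).
  i = 5 (α = 9): (9−7)(9−5)(9−2)(9−10) = 2·4·7·(−1) = −56 ≡ 10, so v_5 = 10^{−1} = 10 (mod 11).
  v = [9, 1, 3, 10, 10].
Step 2: syndromes of r = [3, 9, 1, 5, 8] (all sums mod 11).
  S_0 = Σ v_i r_i = 9·3 + 1·9 + 3·1 + 10·5 + 10·8 = 169 ≡ 4.
  S_1 = Σ v_i α_i r_i = 9·7·3 + 1·5·9 + 3·2·1 + 10·10·5 + 10·9·8 = 1460 ≡ 8.
  α_i^2 mod 11 = [5, 3, 4, 1, 4].
  S_2 = Σ v_i α_i^2 r_i = 9·5·3 + 1·3·9 + 3·4·1 + 10·1·5 + 10·4·8 = 544 ≡ 5.
  S = (4, 8, 5) ≠ 0, so r is not a codeword (an error is present).
Step 3: locate the error. For a single error e at position i, S_ℓ = v_i·e·α_i^ℓ, so α_err = S_1/S_0.
  S_0^{−1} = 4^{−1} = 3 (mod 11), so α_err = 8·3 = 24 ≡ 2 = α_3. Error position i = 3.
  Consistency check: S_2/S_1 = 5·7 = 35 ≡ 2 = α_err ✓ (single-error assumption holds).
Step 4: error magnitude e = S_0/v_3 = S_0·∏_{j≠3}(α_3 − α_j) = 4·4 = 16 ≡ 5 (mod 11).
Step 5: correct position 3: c_3 = r_3 − e = 1 − 5 ≡ 7 (mod 11). Hence c = [3, 9, 7, 5, 8].
  Check: interpolating c through the α_i gives m(x) = 2 + 8·x (degree < 2) with m(α_i) = c_i for every i, so c is indeed a codeword.


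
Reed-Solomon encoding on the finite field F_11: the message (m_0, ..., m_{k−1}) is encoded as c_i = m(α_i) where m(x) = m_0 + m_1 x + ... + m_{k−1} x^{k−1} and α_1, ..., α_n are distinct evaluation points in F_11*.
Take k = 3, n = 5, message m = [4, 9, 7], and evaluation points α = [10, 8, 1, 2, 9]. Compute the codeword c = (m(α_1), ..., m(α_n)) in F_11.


c = [2, 7, 9, 6, 3]

Message polynomial: m(x) = 4 + 9·x + 7·x^2 (mod 11).
For each evaluation point α_i, compute m(α_i) mod 11:
  α_1 = 10: Horner steps 7 → 2 → 2, so m(10) = 2.
  α_2 = 8: Horner steps 7 → 10 → 7, so m(8) = 7.
  α_3 = 1: Horner steps 7 → 5 → 9, so m(1) = 9.
  α_4 = 2: Horner steps 7 → 1 → 6, so m(2) = 6.
  α_5 = 9: Horner steps 7 → 6 → 3, so m(9) = 3.
Codeword c = [2, 7, 9, 6, 3] ∈ F_11^5.


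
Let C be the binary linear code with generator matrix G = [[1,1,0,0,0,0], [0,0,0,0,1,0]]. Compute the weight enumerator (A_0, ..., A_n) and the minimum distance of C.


Weight distribution: A_0 = 1, A_1 = 1, A_2 = 1, A_3 = 1. Minimum distance d = 1.

Enumerate all 2^2 = 4 messages m ∈ F_2^2.
For each, compute codeword c = mG in F_2^6, then tally its weight.
  m = 00 → c = 000000, weight = 0.
  m = 10 → c = 110000, weight = 2.
  m = 01 → c = 000010, weight = 1.
  m = 11 → c = 110010, weight = 3.
Tally weights:
  weight 0: 1 codewords.
  weight 1: 1 codewords.
  weight 2: 1 codewords.
  weight 3: 1 codewords.
Minimum distance d = smallest w > 0 with A_w > 0 = 1.
Sanity: Σ A_w = 4 = 2^2 = 4 ✓.


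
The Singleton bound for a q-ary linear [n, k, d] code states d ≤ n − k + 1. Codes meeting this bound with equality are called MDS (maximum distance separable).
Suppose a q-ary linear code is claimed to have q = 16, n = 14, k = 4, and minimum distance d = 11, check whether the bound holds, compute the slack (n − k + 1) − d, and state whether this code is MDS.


Singleton RHS = n − k + 1 = 11, slack = 0, bound satisfied, MDS.

Singleton bound: d ≤ n − k + 1.
Here n = 14, k = 4, so n − k + 1 = 11.
Given d = 11, check d ≤ 11: YES.
Slack = (n − k + 1) − d = 0.
The code is MDS (slack = 0).
Description: the claimed parameters are [14, 4, 11]_16; such a code would be MDS (meets Singleton bound).


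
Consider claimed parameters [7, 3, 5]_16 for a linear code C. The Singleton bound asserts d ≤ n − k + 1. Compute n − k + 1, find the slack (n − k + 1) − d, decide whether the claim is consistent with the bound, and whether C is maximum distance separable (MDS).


Singleton RHS = n − k + 1 = 5, slack = 0, bound satisfied, MDS.

Singleton bound: d ≤ n − k + 1.
Here n = 7, k = 3, so n − k + 1 = 5.
Given d = 5, check d ≤ 5: YES.
Slack = (n − k + 1) − d = 0.
The code is MDS (slack = 0).
Description: the claimed parameters are [7, 3, 5]_16; such a code would be MDS (meets Singleton bound).


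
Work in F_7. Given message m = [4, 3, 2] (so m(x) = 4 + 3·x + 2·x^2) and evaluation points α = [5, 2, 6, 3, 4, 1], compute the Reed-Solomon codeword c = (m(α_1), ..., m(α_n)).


c = [6, 4, 3, 3, 6, 2]

Message polynomial: m(x) = 4 + 3·x + 2·x^2 (mod 7).
For each evaluation point α_i, compute m(α_i) mod 7:
  α_1 = 5: Horner steps 2 → 6 → 6, so m(5) = 6.
  α_2 = 2: Horner steps 2 → 0 → 4, so m(2) = 4.
  α_3 = 6: Horner steps 2 → 1 → 3, so m(6) = 3.
  α_4 = 3: Horner steps 2 → 2 → 3, so m(3) = 3.
  α_5 = 4: Horner steps 2 → 4 → 6, so m(4) = 6.
  α_6 = 1: Horner steps 2 → 5 → 2, so m(1) = 2.
Codeword c = [6, 4, 3, 3, 6, 2] ∈ F_7^6.


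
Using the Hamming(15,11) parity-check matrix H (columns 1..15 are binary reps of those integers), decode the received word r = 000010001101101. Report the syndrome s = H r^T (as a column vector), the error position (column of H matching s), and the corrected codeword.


s = (1, 0, 0, 0)^T, error position = 8, corrected codeword c = 000010011101101

Compute s = H r^T mod 2 one row at a time:
  s_1 = 0 + 1 + 1 + 0 + 1 + 1 + 0 + 1 = 5 ≡ 1 (mod 2).
  s_2 = 0 + 1 + 0 + 0 + 1 + 1 + 0 + 1 = 4 ≡ 0 (mod 2).
  s_3 = 0 + 0 + 0 + 0 + 1 + 0 + 0 + 1 = 2 ≡ 0 (mod 2).
  s_4 = 0 + 0 + 1 + 0 + 1 + 0 + 1 + 1 = 4 ≡ 0 (mod 2).
s = (1, 0, 0, 0)^T — this equals column 8 of H (binary 1000), so error is at position 8.
Correct: flip bit 8 of r = 000010001101101 to get c = 000010011101101.


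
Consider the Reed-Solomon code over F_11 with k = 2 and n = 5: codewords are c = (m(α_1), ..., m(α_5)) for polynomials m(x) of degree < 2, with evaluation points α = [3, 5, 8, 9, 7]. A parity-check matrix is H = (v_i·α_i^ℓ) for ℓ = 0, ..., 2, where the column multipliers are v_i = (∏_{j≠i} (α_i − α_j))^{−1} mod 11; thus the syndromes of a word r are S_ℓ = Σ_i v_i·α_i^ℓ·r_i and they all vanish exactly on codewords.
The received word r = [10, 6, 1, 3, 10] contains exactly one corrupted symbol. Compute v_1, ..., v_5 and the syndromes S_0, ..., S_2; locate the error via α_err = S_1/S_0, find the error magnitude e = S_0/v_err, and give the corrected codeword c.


S = (7, 10, 8), error at position 1, error magnitude e = 8, c = [2, 6, 1, 3, 10].

Step 1: column multipliers v_i = (∏_{j≠i}(α_i − α_j))^{−1} mod 11.
  i = 1 (α = 3): (3−5)(3−8)(3−9)(3−7) = (−2)·(−5)·(−6)·(−4) = 240 ≡ 9, so v_1 = 9^{−1} = 5 (mod 11).
  i = 2 (α = 5): (5−3)(5−8)(5−9)(5−7) = 2·(−3)·(−4)·(−2) = −48 ≡ 7, so v_2 = 7^{−1} = 8 (mod 11).
  i = 3 (α = 8): (8−3)(8−5)(8−9)(8−7) = 5·3·(−1)·1 = −15 ≡ 7, so v_3 = 7^{−1} = 8 (mod 11).
  i = 4 (α = 9): (9−3)(9−5)(9−8)(9−7) = 6·4·1·2 = 48 ≡ 4, so v_4 = 4^{−1} = 3 (mod 11).
  i = 5 (α = 7): (7−3)(7−5)(7−8)(7−9) = 4·2·(−1)·(−2) = 16 ≡ 5, so v_5 = 5^{−1} = 9 (mod 11).
  v = [5, 8, 8, 3, 9].
Step 2: syndromes of r = [10, 6, 1, 3, 10] (all sums mod 11).
  S_0 = Σ v_i r_i = 5·10 + 8·6 + 8·1 + 3·3 + 9·10 = 205 ≡ 7.
  S_1 = Σ v_i α_i r_i = 5·3·10 + 8·5·6 + 8·8·1 + 3·9·3 + 9·7·10 = 1165 ≡ 10.
  α_i^2 mod 11 = [9, 3, 9, 4, 5].
  S_2 = Σ v_i α_i^2 r_i = 5·9·10 + 8·3·6 + 8·9·1 + 3·4·3 + 9·5·10 = 1152 ≡ 8.
  S = (7, 10, 8) ≠ 0, so r is not a codeword (an error is present).
Step 3: locate the error. For a single error e at position i, S_ℓ = v_i·e·α_i^ℓ, so α_err = S_1/S_0.
  S_0^{−1} = 7^{−1} = 8 (mod 11), so α_err = 10·8 = 80 ≡ 3 = α_1. Error position i = 1.
  Consistency check: S_2/S_1 = 8·10 = 80 ≡ 3 = α_err ✓ (single-error assumption holds).
Step 4: error magnitude e = S_0/v_1 = S_0·∏_{j≠1}(α_1 − α_j) = 7·9 = 63 ≡ 8 (mod 11).
Step 5: correct position 1: c_1 = r_1 − e = 10 − 8 ≡ 2 (mod 11). Hence c = [2, 6, 1, 3, 10].
  Check: interpolating c through the α_i gives m(x) = 7 + 2·x (degree < 2) with m(α_i) = c_i for every i, so c is indeed a codeword.


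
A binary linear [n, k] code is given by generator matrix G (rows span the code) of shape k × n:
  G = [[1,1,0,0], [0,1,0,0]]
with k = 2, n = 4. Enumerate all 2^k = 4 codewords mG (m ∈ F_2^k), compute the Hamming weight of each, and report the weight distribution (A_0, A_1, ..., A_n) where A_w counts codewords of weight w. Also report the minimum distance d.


Weight distribution: A_0 = 1, A_1 = 2, A_2 = 1. Minimum distance d = 1.

Enumerate all 2^2 = 4 messages m ∈ F_2^2.
For each, compute codeword c = mG in F_2^4, then tally its weight.
  m = 00 → c = 0000, weight = 0.
  m = 10 → c = 1100, weight = 2.
  m = 01 → c = 0100, weight = 1.
  m = 11 → c = 1000, weight = 1.
Tally weights:
  weight 0: 1 codewords.
  weight 1: 2 codewords.
  weight 2: 1 codewords.
Minimum distance d = smallest w > 0 with A_w > 0 = 1.
Sanity: Σ A_w = 4 = 2^2 = 4 ✓.


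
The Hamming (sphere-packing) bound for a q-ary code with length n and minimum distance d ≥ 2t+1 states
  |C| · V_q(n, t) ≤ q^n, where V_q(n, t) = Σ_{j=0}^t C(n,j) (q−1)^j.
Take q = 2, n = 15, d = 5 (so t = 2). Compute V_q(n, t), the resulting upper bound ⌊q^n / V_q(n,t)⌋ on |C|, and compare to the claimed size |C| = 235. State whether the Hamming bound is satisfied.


V_q(n, t) = 121, q^n = 32768, Hamming bound = 270, |C| = 235 ≤ bound (satisfied).

Step 1: Compute V_q(n, t) = Σ_{j=0}^2 C(n, j) (q−1)^j.
  j = 0: C(15,0)·(1)^0 = 1·1 = 1.
  j = 1: C(15,1)·(1)^1 = 15·1 = 15.
  j = 2: C(15,2)·(1)^2 = 105·1 = 105.
  V_q(n, t) = 1 + 15 + 105 = 121.
Step 2: q^n = 2^15 = 32768.
Step 3: Hamming bound ⌊q^n / V_q(n,t)⌋ = ⌊32768/121⌋ = 270.
Step 4: Compare |C| = 235 to 270: satisfied.
The claimed |C| lies below the Hamming bound.


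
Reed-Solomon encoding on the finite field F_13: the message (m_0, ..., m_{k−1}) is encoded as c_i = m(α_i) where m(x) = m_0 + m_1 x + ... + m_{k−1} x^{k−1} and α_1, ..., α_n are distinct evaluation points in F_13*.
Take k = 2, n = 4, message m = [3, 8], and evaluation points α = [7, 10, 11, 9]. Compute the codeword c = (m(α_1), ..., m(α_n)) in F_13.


c = [7, 5, 0, 10]

Message polynomial: m(x) = 3 + 8·x (mod 13).
For each evaluation point α_i, compute m(α_i) mod 13:
  α_1 = 7: Horner steps 8 → 7, so m(7) = 7.
  α_2 = 10: Horner steps 8 → 5, so m(10) = 5.
  α_3 = 11: Horner steps 8 → 0, so m(11) = 0.
  α_4 = 9: Horner steps 8 → 10, so m(9) = 10.
Codeword c = [7, 5, 0, 10] ∈ F_13^4.


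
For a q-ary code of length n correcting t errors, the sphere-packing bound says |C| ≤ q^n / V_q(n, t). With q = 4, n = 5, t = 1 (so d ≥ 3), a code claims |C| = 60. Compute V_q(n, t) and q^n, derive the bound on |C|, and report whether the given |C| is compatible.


V_q(n, t) = 16, q^n = 1024, Hamming bound = 64, |C| = 60 ≤ bound (satisfied).

Step 1: Compute V_q(n, t) = Σ_{j=0}^1 C(n, j) (q−1)^j.
  j = 0: C(5,0)·(3)^0 = 1·1 = 1.
  j = 1: C(5,1)·(3)^1 = 5·3 = 15.
  V_q(n, t) = 1 + 15 = 16.
Step 2: q^n = 4^5 = 1024.
Step 3: Hamming bound ⌊q^n / V_q(n,t)⌋ = ⌊1024/16⌋ = 64.
Step 4: Compare |C| = 60 to 64: satisfied.
The claimed |C| lies below the Hamming bound.


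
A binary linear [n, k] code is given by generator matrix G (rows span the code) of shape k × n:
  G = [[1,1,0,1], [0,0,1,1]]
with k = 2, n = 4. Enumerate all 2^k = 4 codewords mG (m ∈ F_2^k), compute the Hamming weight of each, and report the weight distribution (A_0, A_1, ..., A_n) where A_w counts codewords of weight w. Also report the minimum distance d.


Weight distribution: A_0 = 1, A_2 = 1, A_3 = 2. Minimum distance d = 2.

Enumerate all 2^2 = 4 messages m ∈ F_2^2.
For each, compute codeword c = mG in F_2^4, then tally its weight.
  m = 00 → c = 0000, weight = 0.
  m = 10 → c = 1101, weight = 3.
  m = 01 → c = 0011, weight = 2.
  m = 11 → c = 1110, weight = 3.
Tally weights:
  weight 0: 1 codewords.
  weight 2: 1 codewords.
  weight 3: 2 codewords.
Minimum distance d = smallest w > 0 with A_w > 0 = 2.
Sanity: Σ A_w = 4 = 2^2 = 4 ✓.


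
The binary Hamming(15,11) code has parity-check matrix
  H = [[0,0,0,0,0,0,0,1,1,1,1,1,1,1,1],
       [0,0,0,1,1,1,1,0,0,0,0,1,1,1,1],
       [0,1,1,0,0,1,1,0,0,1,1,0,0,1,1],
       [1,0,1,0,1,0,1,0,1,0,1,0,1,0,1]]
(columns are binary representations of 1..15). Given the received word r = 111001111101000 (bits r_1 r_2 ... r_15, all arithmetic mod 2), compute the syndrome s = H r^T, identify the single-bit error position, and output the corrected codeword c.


s = (0, 1, 1, 0)^T, error position = 6, corrected codeword c = 111000111101000

Compute s = H r^T mod 2 one row at a time:
  s_1 = 1 + 1 + 1 + 0 + 1 + 0 + 0 + 0 = 4 ≡ 0 (mod 2).
  s_2 = 0 + 0 + 1 + 1 + 1 + 0 + 0 + 0 = 3 ≡ 1 (mod 2).
  s_3 = 1 + 1 + 1 + 1 + 1 + 0 + 0 + 0 = 5 ≡ 1 (mod 2).
  s_4 = 1 + 1 + 0 + 1 + 1 + 0 + 0 + 0 = 4 ≡ 0 (mod 2).
s = (0, 1, 1, 0)^T — this equals column 6 of H (binary 0110), so error is at position 6.
Correct: flip bit 6 of r = 111001111101000 to get c = 111000111101000.


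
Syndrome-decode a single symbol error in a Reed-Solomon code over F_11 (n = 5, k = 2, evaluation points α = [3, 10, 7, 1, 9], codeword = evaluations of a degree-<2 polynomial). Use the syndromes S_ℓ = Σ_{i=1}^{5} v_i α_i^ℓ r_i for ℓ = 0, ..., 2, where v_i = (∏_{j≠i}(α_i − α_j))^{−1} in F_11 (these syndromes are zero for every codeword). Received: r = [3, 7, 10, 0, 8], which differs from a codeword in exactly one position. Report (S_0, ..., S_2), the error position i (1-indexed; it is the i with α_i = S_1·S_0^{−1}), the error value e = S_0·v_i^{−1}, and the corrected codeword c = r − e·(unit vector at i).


S = (1, 1, 1), error at position 4, error magnitude e = 6, c = [3, 7, 10, 5, 8].

Step 1: column multipliers v_i = (∏_{j≠i}(α_i − α_j))^{−1} mod 11.
  i = 1 (α = 3): (3−10)(3−7)(3−1)(3−9) = (−7)·(−4)·2·(−6) = −336 ≡ 5, so v_1 = 5^{−1} = 9 (mod 11).
  i = 2 (α = 10): (10−3)(10−7)(10−1)(10−9) = 7·3·9·1 = 189 ≡ 2, so v_2 = 2^{−1} = 6 (mod 11).
  i = 3 (α = 7): (7−3)(7−10)(7−1)(7−9) = 4·(−3)·6·(−2) = 144 ≡ 1, so v_3 = 1^{−1} = 1 (mod 11).
  i = 4 (α = 1): (1−3)(1−10)(1−7)(1−9) = (−2)·(−9)·(−6)·(−8) = 864 ≡ 6, so v_4 = 6^{−1} = 2 (mod 11).
  i = 5 (α = 9): (9−3)(9−10)(9−7)(9−1) = 6·(−1)·2·8 = −96 ≡ 3, so v_5 = 3^{−1} = 4 (mod 11).
  v = [9, 6, 1, 2, 4].
Step 2: syndromes of r = [3, 7, 10, 0, 8] (all sums mod 11).
  S_0 = Σ v_i r_i = 9·3 + 6·7 + 1·10 + 2·0 + 4·8 = 111 ≡ 1.
  S_1 = Σ v_i α_i r_i = 9·3·3 + 6·10·7 + 1·7·10 + 2·1·0 + 4·9·8 = 859 ≡ 1.
  α_i^2 mod 11 = [9, 1, 5, 1, 4].
  S_2 = Σ v_i α_i^2 r_i = 9·9·3 + 6·1·7 + 1·5·10 + 2·1·0 + 4·4·8 = 463 ≡ 1.
  S = (1, 1, 1) ≠ 0, so r is not a codeword (an error is present).
Step 3: locate the error. For a single error e at position i, S_ℓ = v_i·e·α_i^ℓ, so α_err = S_1/S_0.
  S_0^{−1} = 1^{−1} = 1 (mod 11), so α_err = 1·1 = 1 ≡ 1 = α_4. Error position i = 4.
  Consistency check: S_2/S_1 = 1·1 = 1 ≡ 1 = α_err ✓ (single-error assumption holds).
Step 4: error magnitude e = S_0/v_4 = S_0·∏_{j≠4}(α_4 − α_j) = 1·6 = 6 ≡ 6 (mod 11).
Step 5: correct position 4: c_4 = r_4 − e = 0 − 6 ≡ 5 (mod 11). Hence c = [3, 7, 10, 5, 8].
  Check: interpolating c through the α_i gives m(x) = 6 + 10·x (degree < 2) with m(α_i) = c_i for every i, so c is indeed a codeword.


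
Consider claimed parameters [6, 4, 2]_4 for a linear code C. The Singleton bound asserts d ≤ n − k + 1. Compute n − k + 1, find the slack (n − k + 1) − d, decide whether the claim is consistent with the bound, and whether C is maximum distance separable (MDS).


Singleton RHS = n − k + 1 = 3, slack = 1, bound satisfied, not MDS.

Singleton bound: d ≤ n − k + 1.
Here n = 6, k = 4, so n − k + 1 = 3.
Given d = 2, check d ≤ 3: YES.
Slack = (n − k + 1) − d = 1.
The code is NOT MDS (slack = 1 > 0).
Description: the claimed parameters are [6, 4, 2]_4; such a code would be non-MDS.


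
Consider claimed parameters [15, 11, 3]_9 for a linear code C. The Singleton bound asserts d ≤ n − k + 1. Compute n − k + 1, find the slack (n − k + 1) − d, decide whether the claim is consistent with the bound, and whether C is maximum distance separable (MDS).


Singleton RHS = n − k + 1 = 5, slack = 2, bound satisfied, not MDS.

Singleton bound: d ≤ n − k + 1.
Here n = 15, k = 11, so n − k + 1 = 5.
Given d = 3, check d ≤ 5: YES.
Slack = (n − k + 1) − d = 2.
The code is NOT MDS (slack = 2 > 0).
Description: the claimed parameters are [15, 11, 3]_9; such a code would be non-MDS.


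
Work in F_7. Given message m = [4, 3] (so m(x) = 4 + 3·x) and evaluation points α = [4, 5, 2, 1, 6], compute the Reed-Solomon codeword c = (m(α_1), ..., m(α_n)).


c = [2, 5, 3, 0, 1]

Message polynomial: m(x) = 4 + 3·x (mod 7).
For each evaluation point α_i, compute m(α_i) mod 7:
  α_1 = 4: Horner steps 3 → 2, so m(4) = 2.
  α_2 = 5: Horner steps 3 → 5, so m(5) = 5.
  α_3 = 2: Horner steps 3 → 3, so m(2) = 3.
  α_4 = 1: Horner steps 3 → 0, so m(1) = 0.
  α_5 = 6: Horner steps 3 → 1, so m(6) = 1.
Codeword c = [2, 5, 3, 0, 1] ∈ F_7^5.
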